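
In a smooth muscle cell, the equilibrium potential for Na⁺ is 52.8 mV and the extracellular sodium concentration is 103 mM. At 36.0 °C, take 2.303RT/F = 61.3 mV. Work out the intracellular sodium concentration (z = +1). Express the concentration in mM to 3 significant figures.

14.2 mM

Nernst: E = (61.3/1) · log₁₀([out]/[in]), so log₁₀([out]/[in]) = 52.8 × 1 / 61.3 = 0.8613.
[out]/[in] = 10^(0.8613) = 7.267.
[in] = 103 / 7.267 = 14.17 mM.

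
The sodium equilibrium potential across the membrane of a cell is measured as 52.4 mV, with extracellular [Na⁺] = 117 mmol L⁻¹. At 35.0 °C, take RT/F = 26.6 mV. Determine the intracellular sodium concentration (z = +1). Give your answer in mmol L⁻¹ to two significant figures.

Nernst: E = (26.6/1) · ln([out]/[in]), so ln([out]/[in]) = 52.4 × 1 / 26.6 = 1.9699.
[out]/[in] = e^(1.9699) = 7.17.
[in] = 117 / 7.17 = 16.32 mmol L⁻¹.

16 mmol L⁻¹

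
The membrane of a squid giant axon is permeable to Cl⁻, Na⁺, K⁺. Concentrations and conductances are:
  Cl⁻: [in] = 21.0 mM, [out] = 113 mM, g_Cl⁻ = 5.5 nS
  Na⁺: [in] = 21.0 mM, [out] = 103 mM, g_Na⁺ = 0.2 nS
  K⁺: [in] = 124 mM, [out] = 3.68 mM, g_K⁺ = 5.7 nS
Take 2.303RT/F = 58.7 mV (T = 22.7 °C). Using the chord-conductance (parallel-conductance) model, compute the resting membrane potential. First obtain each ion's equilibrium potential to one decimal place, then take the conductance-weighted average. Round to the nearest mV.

E_Cl⁻ = (58.7/-1)·log₁₀(113/21.0) = -42.9 mV
E_Na⁺ = (58.7/1)·log₁₀(103/21.0) = 40.5 mV
E_K⁺ = (58.7/1)·log₁₀(3.68/124) = -89.7 mV
Vm = (Σ gᵢEᵢ)/(Σ gᵢ) = (5.5·-42.9 + 0.2·40.5 + 5.7·-89.7) / (5.5 + 0.2 + 5.7)
= -739.14 / 11.4 = -64.84 mV

-65 mV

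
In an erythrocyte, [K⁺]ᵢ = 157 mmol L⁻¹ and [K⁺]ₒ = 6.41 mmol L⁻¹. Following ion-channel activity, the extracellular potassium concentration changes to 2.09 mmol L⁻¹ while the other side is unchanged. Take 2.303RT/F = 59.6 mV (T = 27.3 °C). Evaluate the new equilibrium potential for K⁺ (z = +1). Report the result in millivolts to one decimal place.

After the shift: [K⁺]_out = 2.09, [K⁺]_in = 157 mmol L⁻¹.
E_new = (59.6/1)·log₁₀(2.09/157) = 59.60 · (-1.8758) = -111.79 mV

-111.8 mV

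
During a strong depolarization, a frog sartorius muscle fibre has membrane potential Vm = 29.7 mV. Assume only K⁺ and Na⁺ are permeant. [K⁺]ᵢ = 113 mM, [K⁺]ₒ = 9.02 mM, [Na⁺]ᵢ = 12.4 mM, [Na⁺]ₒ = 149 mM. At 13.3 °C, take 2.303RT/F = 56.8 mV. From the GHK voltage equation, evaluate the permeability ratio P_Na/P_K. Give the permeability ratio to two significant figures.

3.4

Let α = P_Na/P_K. GHK: Vm = 56.8·log₁₀[(Kₒ + α·Naₒ)/(Kᵢ + α·Naᵢ)].
10^(Vm/56.8) = 10^(29.7/56.8) = 3.3334
So 3.3334·(Kᵢ + α·Naᵢ) = Kₒ + α·Naₒ → α = (3.3334·113.0 − 9.02) / (149.0 − 3.3334·12.4)
α = (376.7 − 9.02) / (149.0 − 41.33) = 367.7/107.7 = 3.415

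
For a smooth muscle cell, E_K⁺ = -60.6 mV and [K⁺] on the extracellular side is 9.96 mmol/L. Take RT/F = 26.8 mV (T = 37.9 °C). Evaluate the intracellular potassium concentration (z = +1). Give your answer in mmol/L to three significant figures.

95.6 mmol/L

Nernst: E = (26.8/1) · ln([out]/[in]), so ln([out]/[in]) = -60.6 × 1 / 26.8 = -2.2612.
[out]/[in] = e^(-2.2612) = 0.1042.
[in] = 9.96 / 0.1042 = 95.56 mmol/L.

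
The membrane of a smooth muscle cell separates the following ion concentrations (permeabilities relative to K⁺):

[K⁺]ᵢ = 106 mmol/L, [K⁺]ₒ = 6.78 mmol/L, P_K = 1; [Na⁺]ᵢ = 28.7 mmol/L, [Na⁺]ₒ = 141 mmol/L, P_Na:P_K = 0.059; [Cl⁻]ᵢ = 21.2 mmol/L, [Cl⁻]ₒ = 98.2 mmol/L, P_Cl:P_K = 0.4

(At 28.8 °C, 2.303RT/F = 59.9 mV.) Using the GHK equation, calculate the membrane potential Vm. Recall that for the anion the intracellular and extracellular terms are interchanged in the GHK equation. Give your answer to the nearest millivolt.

Vm = 59.9 · log₁₀[(Σ P·[cation]ₒ + Σ P·[anion]ᵢ) / (Σ P·[cation]ᵢ + Σ P·[anion]ₒ)]
Numerator = 1×6.78 + 0.059×141 + 0.4×21.2 = 23.58
Denominator = 1×106 + 0.059×28.7 + 0.4×98.2 = 147
Vm = 59.9 · log₁₀(0.16043) = 59.9 × (-0.7947) = -47.60 mV

-48 mV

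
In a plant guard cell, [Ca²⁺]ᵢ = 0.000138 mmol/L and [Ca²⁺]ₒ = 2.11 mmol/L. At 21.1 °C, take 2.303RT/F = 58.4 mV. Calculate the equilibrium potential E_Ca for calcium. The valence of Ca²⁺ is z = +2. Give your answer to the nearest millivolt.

122 mV

E = (58.4/z) · log₁₀([Ca²⁺]_out/[Ca²⁺]_in) with z = +2.
= (58.4/2) · log₁₀(2.11/0.000138) = 29.20 · log₁₀(1.529e+04)
= 29.20 · (4.1844) = 122.18 mV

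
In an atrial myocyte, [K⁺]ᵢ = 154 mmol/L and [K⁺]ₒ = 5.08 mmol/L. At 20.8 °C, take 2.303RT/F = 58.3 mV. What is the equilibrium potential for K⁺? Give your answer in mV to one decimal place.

E = (58.3/z) · log₁₀([K⁺]_out/[K⁺]_in) with z = +1.
= (58.3/1) · log₁₀(5.08/154) = 58.30 · log₁₀(0.03299)
= 58.30 · (-1.4817) = -86.38 mV

-86.4 mV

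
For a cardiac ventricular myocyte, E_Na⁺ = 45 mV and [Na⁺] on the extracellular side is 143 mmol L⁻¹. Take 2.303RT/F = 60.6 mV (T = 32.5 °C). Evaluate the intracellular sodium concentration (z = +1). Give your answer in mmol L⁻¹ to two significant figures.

26 mmol L⁻¹

Nernst: E = (60.6/1) · log₁₀([out]/[in]), so log₁₀([out]/[in]) = 45.0 × 1 / 60.6 = 0.7426.
[out]/[in] = 10^(0.7426) = 5.528.
[in] = 143 / 5.528 = 25.87 mmol L⁻¹.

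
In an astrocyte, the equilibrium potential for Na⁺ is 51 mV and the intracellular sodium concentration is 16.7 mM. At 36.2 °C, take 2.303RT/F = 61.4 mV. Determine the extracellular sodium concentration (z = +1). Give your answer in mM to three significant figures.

113 mM

Nernst: E = (61.4/1) · log₁₀([out]/[in]), so log₁₀([out]/[in]) = 51.0 × 1 / 61.4 = 0.8306.
[out]/[in] = 10^(0.8306) = 6.77.
[out] = 6.77 × 16.7 = 113.1 mM.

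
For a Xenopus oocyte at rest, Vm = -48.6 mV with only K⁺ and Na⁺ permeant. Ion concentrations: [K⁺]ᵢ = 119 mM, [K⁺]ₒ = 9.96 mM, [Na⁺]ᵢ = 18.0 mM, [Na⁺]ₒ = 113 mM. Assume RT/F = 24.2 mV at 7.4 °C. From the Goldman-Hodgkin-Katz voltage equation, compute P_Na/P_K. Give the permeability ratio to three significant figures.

Let α = P_Na/P_K. GHK: Vm = 24.2·ln[(Kₒ + α·Naₒ)/(Kᵢ + α·Naᵢ)].
e^(Vm/24.2) = e^(-48.6/24.2) = 0.13422
So 0.13422·(Kᵢ + α·Naᵢ) = Kₒ + α·Naₒ → α = (0.13422·119.0 − 9.96) / (113.0 − 0.13422·18.0)
α = (15.97 − 9.96) / (113.0 − 2.416) = 6.012/110.6 = 0.05437

0.0544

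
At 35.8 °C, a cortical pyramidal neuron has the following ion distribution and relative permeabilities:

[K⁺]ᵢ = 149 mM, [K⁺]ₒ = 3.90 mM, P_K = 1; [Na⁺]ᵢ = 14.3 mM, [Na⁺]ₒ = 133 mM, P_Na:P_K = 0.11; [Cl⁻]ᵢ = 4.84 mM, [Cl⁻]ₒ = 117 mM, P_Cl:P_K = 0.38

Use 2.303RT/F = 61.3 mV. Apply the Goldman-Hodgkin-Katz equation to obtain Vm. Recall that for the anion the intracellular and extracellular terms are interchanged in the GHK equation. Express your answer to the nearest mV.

-60 mV

Vm = 61.3 · log₁₀[(Σ P·[cation]ₒ + Σ P·[anion]ᵢ) / (Σ P·[cation]ᵢ + Σ P·[anion]ₒ)]
Numerator = 1×3.90 + 0.11×133 + 0.38×4.84 = 20.37
Denominator = 1×149 + 0.11×14.3 + 0.38×117 = 195
Vm = 61.3 · log₁₀(0.10444) = 61.3 × (-0.9811) = -60.14 mV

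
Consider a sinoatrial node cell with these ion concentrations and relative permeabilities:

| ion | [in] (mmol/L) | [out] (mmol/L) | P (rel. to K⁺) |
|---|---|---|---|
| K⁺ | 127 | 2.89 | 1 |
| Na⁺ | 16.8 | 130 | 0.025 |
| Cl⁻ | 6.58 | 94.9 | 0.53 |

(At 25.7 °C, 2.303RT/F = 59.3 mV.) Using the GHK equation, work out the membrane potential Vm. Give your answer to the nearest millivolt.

Vm = 59.3 · log₁₀[(Σ P·[cation]ₒ + Σ P·[anion]ᵢ) / (Σ P·[cation]ᵢ + Σ P·[anion]ₒ)]
Numerator = 1×2.89 + 0.025×130 + 0.53×6.58 = 9.627
Denominator = 1×127 + 0.025×16.8 + 0.53×94.9 = 177.7
Vm = 59.3 · log₁₀(0.054173) = 59.3 × (-1.2662) = -75.09 mV

-75 mV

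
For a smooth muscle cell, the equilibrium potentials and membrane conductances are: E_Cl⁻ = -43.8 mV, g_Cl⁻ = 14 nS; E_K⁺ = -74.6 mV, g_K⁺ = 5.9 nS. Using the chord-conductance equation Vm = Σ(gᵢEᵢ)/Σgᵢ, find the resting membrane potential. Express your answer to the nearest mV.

Σ gᵢEᵢ = 14·(-43.8) + 5.9·(-74.6) = -1053.34
Σ gᵢ = 14 + 5.9 = 19.9
Vm = -1053.34 / 19.9 = -52.93 mV

-53 mV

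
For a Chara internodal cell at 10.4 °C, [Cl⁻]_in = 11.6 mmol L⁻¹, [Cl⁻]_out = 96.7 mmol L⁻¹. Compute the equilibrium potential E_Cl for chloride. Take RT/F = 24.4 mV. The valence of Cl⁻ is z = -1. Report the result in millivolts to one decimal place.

E = (24.4/z) · ln([Cl⁻]_out/[Cl⁻]_in) with z = -1.
For an anion, dividing by z = -1 reverses the sign.
= (24.4/-1) · ln(96.7/11.6) = -24.40 · ln(8.336)
= -24.40 · (2.1206) = -51.74 mV

-51.7 mV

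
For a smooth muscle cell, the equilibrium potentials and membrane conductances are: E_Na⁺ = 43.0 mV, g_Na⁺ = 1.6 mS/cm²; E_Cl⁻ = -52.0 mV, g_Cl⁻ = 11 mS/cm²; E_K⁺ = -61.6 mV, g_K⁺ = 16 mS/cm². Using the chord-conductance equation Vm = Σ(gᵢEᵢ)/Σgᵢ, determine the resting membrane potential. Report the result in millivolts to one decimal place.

-52.1 mV

Σ gᵢEᵢ = 1.6·(43.0) + 11·(-52.0) + 16·(-61.6) = -1488.80
Σ gᵢ = 1.6 + 11 + 16 = 28.6
Vm = -1488.80 / 28.6 = -52.06 mV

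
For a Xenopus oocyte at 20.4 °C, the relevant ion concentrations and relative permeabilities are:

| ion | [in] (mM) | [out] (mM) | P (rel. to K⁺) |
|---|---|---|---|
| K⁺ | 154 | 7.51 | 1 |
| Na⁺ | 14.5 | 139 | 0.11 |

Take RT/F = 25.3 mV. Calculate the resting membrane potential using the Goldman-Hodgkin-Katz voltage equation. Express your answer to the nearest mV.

-49 mV

Vm = 25.3 · ln[(Σ P·[cation]ₒ + Σ P·[anion]ᵢ) / (Σ P·[cation]ᵢ + Σ P·[anion]ₒ)]
Numerator = 1×7.51 + 0.11×139 = 22.8
Denominator = 1×154 + 0.11×14.5 = 155.6
Vm = 25.3 · ln(0.14653) = 25.3 × (-1.9205) = -48.59 mV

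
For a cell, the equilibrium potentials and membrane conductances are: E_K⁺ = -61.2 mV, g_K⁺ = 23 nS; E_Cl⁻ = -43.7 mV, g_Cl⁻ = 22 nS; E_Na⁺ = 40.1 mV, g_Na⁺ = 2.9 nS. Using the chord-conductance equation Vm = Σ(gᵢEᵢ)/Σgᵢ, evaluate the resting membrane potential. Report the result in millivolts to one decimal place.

-47.0 mV

Σ gᵢEᵢ = 23·(-61.2) + 22·(-43.7) + 2.9·(40.1) = -2252.71
Σ gᵢ = 23 + 22 + 2.9 = 47.9
Vm = -2252.71 / 47.9 = -47.03 mV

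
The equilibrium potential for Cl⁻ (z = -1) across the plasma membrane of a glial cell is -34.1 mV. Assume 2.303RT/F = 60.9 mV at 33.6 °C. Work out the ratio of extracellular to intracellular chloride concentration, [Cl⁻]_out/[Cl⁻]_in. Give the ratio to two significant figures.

3.6

log₁₀([out]/[in]) = E·z/(60.9) = -34.1 × -1 / 60.9 = 0.5599
[out]/[in] = 10^(0.5599) = 3.63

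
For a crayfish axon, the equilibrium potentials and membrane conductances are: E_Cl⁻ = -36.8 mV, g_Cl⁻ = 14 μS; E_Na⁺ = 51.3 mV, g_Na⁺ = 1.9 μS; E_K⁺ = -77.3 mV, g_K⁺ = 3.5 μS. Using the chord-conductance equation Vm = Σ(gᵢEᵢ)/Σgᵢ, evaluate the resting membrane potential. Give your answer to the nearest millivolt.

-35 mV

Σ gᵢEᵢ = 14·(-36.8) + 1.9·(51.3) + 3.5·(-77.3) = -688.28
Σ gᵢ = 14 + 1.9 + 3.5 = 19.4
Vm = -688.28 / 19.4 = -35.48 mV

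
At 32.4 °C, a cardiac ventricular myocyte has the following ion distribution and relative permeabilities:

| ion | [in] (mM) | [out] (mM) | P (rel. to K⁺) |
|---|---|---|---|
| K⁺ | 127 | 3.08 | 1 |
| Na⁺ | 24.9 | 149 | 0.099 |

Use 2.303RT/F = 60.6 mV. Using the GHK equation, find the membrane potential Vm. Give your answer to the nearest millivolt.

Vm = 60.6 · log₁₀[(Σ P·[cation]ₒ + Σ P·[anion]ᵢ) / (Σ P·[cation]ᵢ + Σ P·[anion]ₒ)]
Numerator = 1×3.08 + 0.099×149 = 17.83
Denominator = 1×127 + 0.099×24.9 = 129.5
Vm = 60.6 · log₁₀(0.13773) = 60.6 × (-0.8610) = -52.18 mV

-52 mV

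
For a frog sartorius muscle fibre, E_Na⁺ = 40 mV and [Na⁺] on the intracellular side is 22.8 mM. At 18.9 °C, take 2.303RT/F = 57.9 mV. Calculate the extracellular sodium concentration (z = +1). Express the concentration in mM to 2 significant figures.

Nernst: E = (57.9/1) · log₁₀([out]/[in]), so log₁₀([out]/[in]) = 40.0 × 1 / 57.9 = 0.6908.
[out]/[in] = 10^(0.6908) = 4.907.
[out] = 4.907 × 22.8 = 111.9 mM.

110 mM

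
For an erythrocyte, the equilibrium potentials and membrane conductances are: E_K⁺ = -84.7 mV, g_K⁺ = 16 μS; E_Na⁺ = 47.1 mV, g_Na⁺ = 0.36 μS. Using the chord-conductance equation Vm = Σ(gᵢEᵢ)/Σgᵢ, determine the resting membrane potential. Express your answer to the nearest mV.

Σ gᵢEᵢ = 16·(-84.7) + 0.36·(47.1) = -1338.24
Σ gᵢ = 16 + 0.36 = 16.36
Vm = -1338.24 / 16.36 = -81.80 mV

-82 mV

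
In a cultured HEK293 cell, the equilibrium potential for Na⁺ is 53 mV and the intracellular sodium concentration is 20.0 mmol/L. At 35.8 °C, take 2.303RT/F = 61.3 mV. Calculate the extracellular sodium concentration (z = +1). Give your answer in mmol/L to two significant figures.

150 mmol/L

Nernst: E = (61.3/1) · log₁₀([out]/[in]), so log₁₀([out]/[in]) = 53.0 × 1 / 61.3 = 0.8646.
[out]/[in] = 10^(0.8646) = 7.322.
[out] = 7.322 × 20.0 = 146.4 mmol/L.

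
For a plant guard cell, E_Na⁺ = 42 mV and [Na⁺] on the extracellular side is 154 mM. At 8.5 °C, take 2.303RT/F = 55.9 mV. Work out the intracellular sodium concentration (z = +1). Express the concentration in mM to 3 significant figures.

27.3 mM

Nernst: E = (55.9/1) · log₁₀([out]/[in]), so log₁₀([out]/[in]) = 42.0 × 1 / 55.9 = 0.7513.
[out]/[in] = 10^(0.7513) = 5.641.
[in] = 154 / 5.641 = 27.3 mM.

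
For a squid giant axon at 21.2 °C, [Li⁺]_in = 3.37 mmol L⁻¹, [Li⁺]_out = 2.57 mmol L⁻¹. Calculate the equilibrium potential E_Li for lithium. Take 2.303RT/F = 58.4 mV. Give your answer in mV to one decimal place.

E = (58.4/z) · log₁₀([Li⁺]_out/[Li⁺]_in) with z = +1.
= (58.4/1) · log₁₀(2.57/3.37) = 58.40 · log₁₀(0.7626)
= 58.40 · (-0.1177) = -6.87 mV

-6.9 mV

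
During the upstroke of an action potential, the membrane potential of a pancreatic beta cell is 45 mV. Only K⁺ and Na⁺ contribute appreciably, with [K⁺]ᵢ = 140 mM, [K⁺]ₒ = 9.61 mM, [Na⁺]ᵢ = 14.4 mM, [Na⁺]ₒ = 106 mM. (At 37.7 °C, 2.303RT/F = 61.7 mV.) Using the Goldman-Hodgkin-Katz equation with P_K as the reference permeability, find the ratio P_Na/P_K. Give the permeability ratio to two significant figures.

Let α = P_Na/P_K. GHK: Vm = 61.7·log₁₀[(Kₒ + α·Naₒ)/(Kᵢ + α·Naᵢ)].
10^(Vm/61.7) = 10^(45.0/61.7) = 5.3621
So 5.3621·(Kᵢ + α·Naᵢ) = Kₒ + α·Naₒ → α = (5.3621·140.0 − 9.61) / (106.0 − 5.3621·14.4)
α = (750.7 − 9.61) / (106.0 − 77.21) = 741.1/28.79 = 25.74

26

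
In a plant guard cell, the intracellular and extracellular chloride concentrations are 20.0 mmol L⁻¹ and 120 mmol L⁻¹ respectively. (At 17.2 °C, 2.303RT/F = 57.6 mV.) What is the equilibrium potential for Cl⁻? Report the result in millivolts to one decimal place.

E = (57.6/z) · log₁₀([Cl⁻]_out/[Cl⁻]_in) with z = -1.
For an anion, dividing by z = -1 reverses the sign.
= (57.6/-1) · log₁₀(120/20.0) = -57.60 · log₁₀(6)
= -57.60 · (0.7782) = -44.82 mV

-44.8 mV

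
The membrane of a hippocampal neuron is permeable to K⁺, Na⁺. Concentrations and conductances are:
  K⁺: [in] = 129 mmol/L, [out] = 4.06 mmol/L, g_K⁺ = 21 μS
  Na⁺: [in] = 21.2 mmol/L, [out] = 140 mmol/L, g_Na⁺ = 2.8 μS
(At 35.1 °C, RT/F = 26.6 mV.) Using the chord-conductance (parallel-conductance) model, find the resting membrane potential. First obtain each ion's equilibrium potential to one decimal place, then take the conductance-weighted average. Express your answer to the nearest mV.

E_K⁺ = (26.6/1)·ln(4.06/129) = -92.0 mV
E_Na⁺ = (26.6/1)·ln(140/21.2) = 50.2 mV
Vm = (Σ gᵢEᵢ)/(Σ gᵢ) = (21·-92.0 + 2.8·50.2) / (21 + 2.8)
= -1791.44 / 23.8 = -75.27 mV

-75 mV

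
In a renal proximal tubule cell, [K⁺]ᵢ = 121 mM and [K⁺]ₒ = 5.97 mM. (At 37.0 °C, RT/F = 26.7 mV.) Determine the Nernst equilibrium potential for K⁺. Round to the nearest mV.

E = (26.7/z) · ln([K⁺]_out/[K⁺]_in) with z = +1.
= (26.7/1) · ln(5.97/121) = 26.70 · ln(0.04934)
= 26.70 · (-3.0090) = -80.34 mV

-80 mV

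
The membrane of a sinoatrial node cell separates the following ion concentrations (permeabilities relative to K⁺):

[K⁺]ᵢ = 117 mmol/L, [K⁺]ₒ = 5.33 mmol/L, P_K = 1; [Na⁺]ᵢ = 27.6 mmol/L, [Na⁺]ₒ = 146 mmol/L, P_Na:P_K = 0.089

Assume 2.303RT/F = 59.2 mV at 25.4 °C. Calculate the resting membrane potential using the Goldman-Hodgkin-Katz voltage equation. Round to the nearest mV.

-48 mV

Vm = 59.2 · log₁₀[(Σ P·[cation]ₒ + Σ P·[anion]ᵢ) / (Σ P·[cation]ᵢ + Σ P·[anion]ₒ)]
Numerator = 1×5.33 + 0.089×146 = 18.32
Denominator = 1×117 + 0.089×27.6 = 119.5
Vm = 59.2 · log₁₀(0.15339) = 59.2 × (-0.8142) = -48.20 mV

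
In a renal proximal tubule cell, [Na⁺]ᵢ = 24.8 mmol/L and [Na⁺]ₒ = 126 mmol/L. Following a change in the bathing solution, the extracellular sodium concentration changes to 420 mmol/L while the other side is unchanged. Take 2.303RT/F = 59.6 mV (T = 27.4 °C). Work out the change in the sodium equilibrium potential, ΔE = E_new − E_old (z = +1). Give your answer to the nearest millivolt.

E_old = (59.6/1)·log₁₀(126/24.8) = 42.07 mV
E_new = (59.6/1)·log₁₀(420/24.8) = 73.24 mV
ΔE = 73.24 − (42.07) = 31.16 mV

31 mV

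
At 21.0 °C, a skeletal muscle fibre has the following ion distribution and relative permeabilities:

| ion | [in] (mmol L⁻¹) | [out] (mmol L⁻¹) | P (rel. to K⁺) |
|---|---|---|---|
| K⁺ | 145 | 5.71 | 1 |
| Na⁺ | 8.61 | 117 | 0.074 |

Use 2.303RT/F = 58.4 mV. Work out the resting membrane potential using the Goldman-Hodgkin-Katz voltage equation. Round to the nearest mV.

Vm = 58.4 · log₁₀[(Σ P·[cation]ₒ + Σ P·[anion]ᵢ) / (Σ P·[cation]ᵢ + Σ P·[anion]ₒ)]
Numerator = 1×5.71 + 0.074×117 = 14.37
Denominator = 1×145 + 0.074×8.61 = 145.6
Vm = 58.4 · log₁₀(0.098656) = 58.4 × (-1.0059) = -58.74 mV

-59 mV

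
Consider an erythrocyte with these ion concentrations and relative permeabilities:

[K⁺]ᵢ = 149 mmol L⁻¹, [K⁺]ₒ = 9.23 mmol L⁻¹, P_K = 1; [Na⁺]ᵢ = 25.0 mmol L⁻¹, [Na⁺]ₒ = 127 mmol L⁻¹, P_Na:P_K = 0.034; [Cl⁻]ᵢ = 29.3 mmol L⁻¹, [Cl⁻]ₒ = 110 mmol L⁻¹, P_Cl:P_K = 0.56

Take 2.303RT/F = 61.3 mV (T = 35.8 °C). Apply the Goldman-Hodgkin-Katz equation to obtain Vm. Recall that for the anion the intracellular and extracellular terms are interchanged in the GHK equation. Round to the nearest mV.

Vm = 61.3 · log₁₀[(Σ P·[cation]ₒ + Σ P·[anion]ᵢ) / (Σ P·[cation]ᵢ + Σ P·[anion]ₒ)]
Numerator = 1×9.23 + 0.034×127 + 0.56×29.3 = 29.96
Denominator = 1×149 + 0.034×25.0 + 0.56×110 = 211.4
Vm = 61.3 · log₁₀(0.14167) = 61.3 × (-0.8487) = -52.03 mV

-52 mV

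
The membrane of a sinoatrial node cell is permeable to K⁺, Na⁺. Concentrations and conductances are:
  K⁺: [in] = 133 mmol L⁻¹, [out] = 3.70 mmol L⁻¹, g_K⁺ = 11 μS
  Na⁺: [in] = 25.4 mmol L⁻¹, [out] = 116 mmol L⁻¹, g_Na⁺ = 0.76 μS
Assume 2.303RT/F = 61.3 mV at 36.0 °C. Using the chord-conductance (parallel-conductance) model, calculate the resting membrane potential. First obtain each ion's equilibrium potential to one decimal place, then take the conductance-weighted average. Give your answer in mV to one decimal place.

-86.6 mV

E_K⁺ = (61.3/1)·log₁₀(3.70/133) = -95.4 mV
E_Na⁺ = (61.3/1)·log₁₀(116/25.4) = 40.4 mV
Vm = (Σ gᵢEᵢ)/(Σ gᵢ) = (11·-95.4 + 0.76·40.4) / (11 + 0.76)
= -1018.70 / 11.76 = -86.62 mV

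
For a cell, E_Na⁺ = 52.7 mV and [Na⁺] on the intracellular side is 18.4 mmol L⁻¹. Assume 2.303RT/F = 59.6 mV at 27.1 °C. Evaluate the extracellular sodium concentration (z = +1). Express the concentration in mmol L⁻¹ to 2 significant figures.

Nernst: E = (59.6/1) · log₁₀([out]/[in]), so log₁₀([out]/[in]) = 52.7 × 1 / 59.6 = 0.8842.
[out]/[in] = 10^(0.8842) = 7.66.
[out] = 7.66 × 18.4 = 140.9 mmol L⁻¹.

140 mmol L⁻¹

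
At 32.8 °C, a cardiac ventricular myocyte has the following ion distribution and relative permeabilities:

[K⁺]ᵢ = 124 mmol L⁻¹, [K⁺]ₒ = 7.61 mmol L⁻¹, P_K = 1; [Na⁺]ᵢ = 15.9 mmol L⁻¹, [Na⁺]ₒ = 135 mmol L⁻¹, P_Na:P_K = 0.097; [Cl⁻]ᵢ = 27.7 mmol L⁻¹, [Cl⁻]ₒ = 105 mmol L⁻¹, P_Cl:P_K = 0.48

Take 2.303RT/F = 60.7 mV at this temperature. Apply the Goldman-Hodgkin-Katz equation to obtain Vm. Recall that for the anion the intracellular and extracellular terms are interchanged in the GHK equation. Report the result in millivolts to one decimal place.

Vm = 60.7 · log₁₀[(Σ P·[cation]ₒ + Σ P·[anion]ᵢ) / (Σ P·[cation]ᵢ + Σ P·[anion]ₒ)]
Numerator = 1×7.61 + 0.097×135 + 0.48×27.7 = 34
Denominator = 1×124 + 0.097×15.9 + 0.48×105 = 175.9
Vm = 60.7 · log₁₀(0.19325) = 60.7 × (-0.7139) = -43.33 mV

-43.3 mV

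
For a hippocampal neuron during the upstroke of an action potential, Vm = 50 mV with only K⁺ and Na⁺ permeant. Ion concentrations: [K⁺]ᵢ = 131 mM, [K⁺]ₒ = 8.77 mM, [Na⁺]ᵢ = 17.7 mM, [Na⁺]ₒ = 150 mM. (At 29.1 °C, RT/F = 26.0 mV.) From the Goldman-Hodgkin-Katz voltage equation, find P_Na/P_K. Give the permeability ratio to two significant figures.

Let α = P_Na/P_K. GHK: Vm = 26.0·ln[(Kₒ + α·Naₒ)/(Kᵢ + α·Naᵢ)].
e^(Vm/26.0) = e^(50.0/26.0) = 6.842
So 6.842·(Kᵢ + α·Naᵢ) = Kₒ + α·Naₒ → α = (6.842·131.0 − 8.77) / (150.0 − 6.842·17.7)
α = (896.3 − 8.77) / (150.0 − 121.1) = 887.5/28.9 = 30.71

31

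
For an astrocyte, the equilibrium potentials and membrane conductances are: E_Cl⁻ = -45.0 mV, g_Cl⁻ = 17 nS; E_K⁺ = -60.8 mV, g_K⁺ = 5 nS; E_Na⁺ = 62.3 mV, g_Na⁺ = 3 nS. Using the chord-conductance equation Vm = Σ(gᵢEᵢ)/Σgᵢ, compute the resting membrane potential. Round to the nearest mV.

-35 mV

Σ gᵢEᵢ = 17·(-45.0) + 5·(-60.8) + 3·(62.3) = -882.10
Σ gᵢ = 17 + 5 + 3 = 25
Vm = -882.10 / 25 = -35.28 mV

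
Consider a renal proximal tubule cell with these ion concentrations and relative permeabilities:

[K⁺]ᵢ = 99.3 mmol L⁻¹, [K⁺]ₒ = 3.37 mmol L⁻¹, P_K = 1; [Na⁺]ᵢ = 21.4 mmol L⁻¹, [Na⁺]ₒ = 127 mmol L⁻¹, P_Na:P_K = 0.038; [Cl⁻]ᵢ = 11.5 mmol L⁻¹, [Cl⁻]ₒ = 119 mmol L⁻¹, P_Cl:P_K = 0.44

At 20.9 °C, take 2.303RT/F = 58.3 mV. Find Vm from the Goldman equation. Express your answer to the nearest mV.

-62 mV

Vm = 58.3 · log₁₀[(Σ P·[cation]ₒ + Σ P·[anion]ᵢ) / (Σ P·[cation]ᵢ + Σ P·[anion]ₒ)]
Numerator = 1×3.37 + 0.038×127 + 0.44×11.5 = 13.26
Denominator = 1×99.3 + 0.038×21.4 + 0.44×119 = 152.5
Vm = 58.3 · log₁₀(0.08694) = 58.3 × (-1.0608) = -61.84 mV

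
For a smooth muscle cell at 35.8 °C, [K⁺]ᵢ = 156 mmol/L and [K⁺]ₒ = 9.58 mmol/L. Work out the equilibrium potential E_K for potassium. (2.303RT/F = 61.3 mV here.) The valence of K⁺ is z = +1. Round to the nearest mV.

-74 mV

E = (61.3/z) · log₁₀([K⁺]_out/[K⁺]_in) with z = +1.
= (61.3/1) · log₁₀(9.58/156) = 61.30 · log₁₀(0.06141)
= 61.30 · (-1.2118) = -74.28 mV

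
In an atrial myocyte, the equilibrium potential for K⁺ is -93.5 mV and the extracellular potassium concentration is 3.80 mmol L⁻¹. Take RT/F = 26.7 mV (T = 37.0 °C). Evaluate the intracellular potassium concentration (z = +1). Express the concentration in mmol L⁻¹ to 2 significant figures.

130 mmol L⁻¹

Nernst: E = (26.7/1) · ln([out]/[in]), so ln([out]/[in]) = -93.5 × 1 / 26.7 = -3.5019.
[out]/[in] = e^(-3.5019) = 0.03014.
[in] = 3.80 / 0.03014 = 126.1 mmol L⁻¹.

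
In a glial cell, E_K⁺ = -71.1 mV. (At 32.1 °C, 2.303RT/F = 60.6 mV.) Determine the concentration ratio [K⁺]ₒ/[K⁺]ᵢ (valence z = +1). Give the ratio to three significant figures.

log₁₀([out]/[in]) = E·z/(60.6) = -71.1 × 1 / 60.6 = -1.1733
[out]/[in] = 10^(-1.1733) = 0.0671

0.0671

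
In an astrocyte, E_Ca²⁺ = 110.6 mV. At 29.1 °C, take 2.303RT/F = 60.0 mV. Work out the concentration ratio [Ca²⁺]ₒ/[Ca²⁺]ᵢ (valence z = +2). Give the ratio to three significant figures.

log₁₀([out]/[in]) = E·z/(60.0) = 110.6 × 2 / 60.0 = 3.6867
[out]/[in] = 10^(3.6867) = 4860

4860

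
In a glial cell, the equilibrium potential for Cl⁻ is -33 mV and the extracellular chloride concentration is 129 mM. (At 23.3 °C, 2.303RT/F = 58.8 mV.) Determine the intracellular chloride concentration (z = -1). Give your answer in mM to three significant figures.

35.4 mM

Nernst: E = (58.8/-1) · log₁₀([out]/[in]), so log₁₀([out]/[in]) = -33.0 × -1 / 58.8 = 0.5612.
[out]/[in] = 10^(0.5612) = 3.641.
[in] = 129 / 3.641 = 35.43 mM.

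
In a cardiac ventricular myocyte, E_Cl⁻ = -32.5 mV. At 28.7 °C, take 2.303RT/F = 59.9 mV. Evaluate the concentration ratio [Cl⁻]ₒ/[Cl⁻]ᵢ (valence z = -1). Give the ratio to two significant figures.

log₁₀([out]/[in]) = E·z/(59.9) = -32.5 × -1 / 59.9 = 0.5426
[out]/[in] = 10^(0.5426) = 3.488

3.5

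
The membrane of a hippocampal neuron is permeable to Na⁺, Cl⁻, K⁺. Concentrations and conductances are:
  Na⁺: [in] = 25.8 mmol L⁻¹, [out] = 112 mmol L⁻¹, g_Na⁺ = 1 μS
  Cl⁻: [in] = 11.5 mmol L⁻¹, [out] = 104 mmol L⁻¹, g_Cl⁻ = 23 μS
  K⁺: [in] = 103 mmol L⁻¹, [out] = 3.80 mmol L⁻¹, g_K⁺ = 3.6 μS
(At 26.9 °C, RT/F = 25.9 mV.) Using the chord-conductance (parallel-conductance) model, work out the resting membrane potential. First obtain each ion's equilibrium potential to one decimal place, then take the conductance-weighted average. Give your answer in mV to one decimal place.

E_Na⁺ = (25.9/1)·ln(112/25.8) = 38.0 mV
E_Cl⁻ = (25.9/-1)·ln(104/11.5) = -57.0 mV
E_K⁺ = (25.9/1)·ln(3.80/103) = -85.5 mV
Vm = (Σ gᵢEᵢ)/(Σ gᵢ) = (1·38.0 + 23·-57.0 + 3.6·-85.5) / (1 + 23 + 3.6)
= -1580.80 / 27.6 = -57.28 mV

-57.3 mV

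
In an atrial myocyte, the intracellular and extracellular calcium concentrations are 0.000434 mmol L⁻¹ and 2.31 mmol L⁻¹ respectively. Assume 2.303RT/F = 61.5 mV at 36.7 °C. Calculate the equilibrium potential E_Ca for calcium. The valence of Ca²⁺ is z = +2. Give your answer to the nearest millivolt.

E = (61.5/z) · log₁₀([Ca²⁺]_out/[Ca²⁺]_in) with z = +2.
= (61.5/2) · log₁₀(2.31/0.000434) = 30.75 · log₁₀(5323)
= 30.75 · (3.7261) = 114.58 mV

115 mV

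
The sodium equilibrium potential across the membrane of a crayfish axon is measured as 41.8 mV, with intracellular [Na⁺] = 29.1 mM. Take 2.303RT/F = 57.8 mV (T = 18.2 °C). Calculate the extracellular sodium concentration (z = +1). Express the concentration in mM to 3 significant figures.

Nernst: E = (57.8/1) · log₁₀([out]/[in]), so log₁₀([out]/[in]) = 41.8 × 1 / 57.8 = 0.7232.
[out]/[in] = 10^(0.7232) = 5.287.
[out] = 5.287 × 29.1 = 153.8 mM.

154 mM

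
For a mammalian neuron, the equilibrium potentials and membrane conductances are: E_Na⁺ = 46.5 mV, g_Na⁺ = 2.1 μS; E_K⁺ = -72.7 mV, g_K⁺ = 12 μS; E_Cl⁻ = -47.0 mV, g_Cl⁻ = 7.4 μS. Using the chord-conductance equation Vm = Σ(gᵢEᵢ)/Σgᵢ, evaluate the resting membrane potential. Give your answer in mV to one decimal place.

Σ gᵢEᵢ = 2.1·(46.5) + 12·(-72.7) + 7.4·(-47.0) = -1122.55
Σ gᵢ = 2.1 + 12 + 7.4 = 21.5
Vm = -1122.55 / 21.5 = -52.21 mV

-52.2 mV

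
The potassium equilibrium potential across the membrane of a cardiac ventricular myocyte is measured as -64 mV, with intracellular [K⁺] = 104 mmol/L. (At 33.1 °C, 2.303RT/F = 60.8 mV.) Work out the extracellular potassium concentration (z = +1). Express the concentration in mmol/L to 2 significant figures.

9.2 mmol/L

Nernst: E = (60.8/1) · log₁₀([out]/[in]), so log₁₀([out]/[in]) = -64.0 × 1 / 60.8 = -1.0526.
[out]/[in] = 10^(-1.0526) = 0.08859.
[out] = 0.08859 × 104 = 9.213 mmol/L.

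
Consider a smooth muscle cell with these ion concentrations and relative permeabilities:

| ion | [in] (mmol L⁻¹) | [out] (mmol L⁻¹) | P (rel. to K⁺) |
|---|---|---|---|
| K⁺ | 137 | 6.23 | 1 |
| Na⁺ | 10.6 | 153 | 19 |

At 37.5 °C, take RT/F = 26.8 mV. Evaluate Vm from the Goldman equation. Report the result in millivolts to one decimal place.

Vm = 26.8 · ln[(Σ P·[cation]ₒ + Σ P·[anion]ᵢ) / (Σ P·[cation]ᵢ + Σ P·[anion]ₒ)]
Numerator = 1×6.23 + 19×153 = 2913
Denominator = 1×137 + 19×10.6 = 338.4
Vm = 26.8 · ln(8.6088) = 26.8 × (2.1528) = 57.69 mV

57.7 mV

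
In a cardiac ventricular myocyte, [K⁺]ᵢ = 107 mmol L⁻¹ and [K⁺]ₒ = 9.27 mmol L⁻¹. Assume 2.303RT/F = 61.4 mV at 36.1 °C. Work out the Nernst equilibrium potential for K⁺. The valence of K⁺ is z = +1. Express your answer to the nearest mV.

-65 mV

E = (61.4/z) · log₁₀([K⁺]_out/[K⁺]_in) with z = +1.
= (61.4/1) · log₁₀(9.27/107) = 61.40 · log₁₀(0.08664)
= 61.40 · (-1.0623) = -65.23 mV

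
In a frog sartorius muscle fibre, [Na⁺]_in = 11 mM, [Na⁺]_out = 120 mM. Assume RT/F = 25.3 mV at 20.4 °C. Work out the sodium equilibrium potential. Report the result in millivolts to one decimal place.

60.5 mV

E = (25.3/z) · ln([Na⁺]_out/[Na⁺]_in) with z = +1.
= (25.3/1) · ln(120/11) = 25.30 · ln(10.91)
= 25.30 · (2.3896) = 60.46 mV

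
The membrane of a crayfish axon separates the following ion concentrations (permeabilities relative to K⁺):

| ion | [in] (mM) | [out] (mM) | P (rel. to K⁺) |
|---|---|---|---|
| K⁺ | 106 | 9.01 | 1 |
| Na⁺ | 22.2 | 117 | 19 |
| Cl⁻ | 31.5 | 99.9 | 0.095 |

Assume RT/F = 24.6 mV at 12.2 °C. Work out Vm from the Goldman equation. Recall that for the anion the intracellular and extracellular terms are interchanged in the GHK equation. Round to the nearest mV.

35 mV

Vm = 24.6 · ln[(Σ P·[cation]ₒ + Σ P·[anion]ᵢ) / (Σ P·[cation]ᵢ + Σ P·[anion]ₒ)]
Numerator = 1×9.01 + 19×117 + 0.095×31.5 = 2235
Denominator = 1×106 + 19×22.2 + 0.095×99.9 = 537.3
Vm = 24.6 · ln(4.1598) = 24.6 × (1.4255) = 35.07 mV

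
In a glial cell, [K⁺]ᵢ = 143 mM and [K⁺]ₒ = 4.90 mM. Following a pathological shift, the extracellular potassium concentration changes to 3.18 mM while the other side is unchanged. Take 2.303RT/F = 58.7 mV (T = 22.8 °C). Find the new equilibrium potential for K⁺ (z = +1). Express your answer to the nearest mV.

-97 mV

After the shift: [K⁺]_out = 3.18, [K⁺]_in = 143 mM.
E_new = (58.7/1)·log₁₀(3.18/143) = 58.70 · (-1.6529) = -97.03 mV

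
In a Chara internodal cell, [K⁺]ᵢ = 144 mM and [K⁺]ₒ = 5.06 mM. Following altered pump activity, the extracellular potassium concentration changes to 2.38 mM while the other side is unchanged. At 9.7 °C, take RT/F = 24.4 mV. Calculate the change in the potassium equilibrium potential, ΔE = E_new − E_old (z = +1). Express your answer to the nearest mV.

E_old = (24.4/1)·ln(5.06/144) = -81.70 mV
E_new = (24.4/1)·ln(2.38/144) = -100.11 mV
ΔE = -100.11 − (-81.70) = -18.40 mV

-18 mV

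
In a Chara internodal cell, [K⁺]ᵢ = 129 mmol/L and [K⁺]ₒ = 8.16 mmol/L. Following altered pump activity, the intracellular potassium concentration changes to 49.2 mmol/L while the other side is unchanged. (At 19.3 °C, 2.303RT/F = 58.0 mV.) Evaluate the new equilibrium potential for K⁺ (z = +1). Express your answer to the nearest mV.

-45 mV

After the shift: [K⁺]_out = 8.16, [K⁺]_in = 49.2 mmol/L.
E_new = (58.0/1)·log₁₀(8.16/49.2) = 58.00 · (-0.7803) = -45.26 mV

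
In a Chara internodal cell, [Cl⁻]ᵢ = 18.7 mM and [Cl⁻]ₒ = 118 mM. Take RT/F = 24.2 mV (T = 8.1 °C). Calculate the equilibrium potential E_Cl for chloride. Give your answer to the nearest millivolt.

E = (24.2/z) · ln([Cl⁻]_out/[Cl⁻]_in) with z = -1.
For an anion, dividing by z = -1 reverses the sign.
= (24.2/-1) · ln(118/18.7) = -24.20 · ln(6.31)
= -24.20 · (1.8422) = -44.58 mV

-45 mV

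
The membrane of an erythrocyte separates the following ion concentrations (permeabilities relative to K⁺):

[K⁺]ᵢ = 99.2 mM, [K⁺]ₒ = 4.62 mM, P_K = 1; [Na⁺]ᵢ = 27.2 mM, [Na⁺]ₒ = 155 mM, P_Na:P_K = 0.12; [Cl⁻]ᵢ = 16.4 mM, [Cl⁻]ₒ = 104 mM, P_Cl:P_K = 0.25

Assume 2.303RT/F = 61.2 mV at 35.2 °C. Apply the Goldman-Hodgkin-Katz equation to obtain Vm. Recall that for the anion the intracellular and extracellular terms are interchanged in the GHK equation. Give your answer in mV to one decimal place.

Vm = 61.2 · log₁₀[(Σ P·[cation]ₒ + Σ P·[anion]ᵢ) / (Σ P·[cation]ᵢ + Σ P·[anion]ₒ)]
Numerator = 1×4.62 + 0.12×155 + 0.25×16.4 = 27.32
Denominator = 1×99.2 + 0.12×27.2 + 0.25×104 = 128.5
Vm = 61.2 · log₁₀(0.21267) = 61.2 × (-0.6723) = -41.14 mV

-41.1 mV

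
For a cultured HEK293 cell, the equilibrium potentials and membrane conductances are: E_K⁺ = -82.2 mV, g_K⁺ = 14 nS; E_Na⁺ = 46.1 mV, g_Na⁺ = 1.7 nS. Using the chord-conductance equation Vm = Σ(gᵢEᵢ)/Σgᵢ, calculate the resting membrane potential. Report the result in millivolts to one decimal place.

-68.3 mV

Σ gᵢEᵢ = 14·(-82.2) + 1.7·(46.1) = -1072.43
Σ gᵢ = 14 + 1.7 = 15.7
Vm = -1072.43 / 15.7 = -68.31 mV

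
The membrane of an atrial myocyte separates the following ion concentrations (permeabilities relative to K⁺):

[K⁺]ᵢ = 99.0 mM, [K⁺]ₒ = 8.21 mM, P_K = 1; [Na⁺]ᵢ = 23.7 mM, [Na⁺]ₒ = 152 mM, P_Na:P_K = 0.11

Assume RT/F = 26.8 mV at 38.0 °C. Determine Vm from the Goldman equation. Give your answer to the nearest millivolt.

Vm = 26.8 · ln[(Σ P·[cation]ₒ + Σ P·[anion]ᵢ) / (Σ P·[cation]ᵢ + Σ P·[anion]ₒ)]
Numerator = 1×8.21 + 0.11×152 = 24.93
Denominator = 1×99.0 + 0.11×23.7 = 101.6
Vm = 26.8 · ln(0.24536) = 26.8 × (-1.4050) = -37.66 mV

-38 mV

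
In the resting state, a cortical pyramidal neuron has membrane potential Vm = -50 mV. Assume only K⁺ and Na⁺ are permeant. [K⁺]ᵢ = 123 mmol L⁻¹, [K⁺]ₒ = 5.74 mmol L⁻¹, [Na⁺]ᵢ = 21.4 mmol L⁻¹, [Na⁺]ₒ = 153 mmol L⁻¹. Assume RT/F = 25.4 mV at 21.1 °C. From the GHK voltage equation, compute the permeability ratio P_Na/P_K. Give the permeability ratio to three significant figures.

0.0763

Let α = P_Na/P_K. GHK: Vm = 25.4·ln[(Kₒ + α·Naₒ)/(Kᵢ + α·Naᵢ)].
e^(Vm/25.4) = e^(-50.0/25.4) = 0.13967
So 0.13967·(Kᵢ + α·Naᵢ) = Kₒ + α·Naₒ → α = (0.13967·123.0 − 5.74) / (153.0 − 0.13967·21.4)
α = (17.18 − 5.74) / (153.0 − 2.989) = 11.44/150 = 0.07625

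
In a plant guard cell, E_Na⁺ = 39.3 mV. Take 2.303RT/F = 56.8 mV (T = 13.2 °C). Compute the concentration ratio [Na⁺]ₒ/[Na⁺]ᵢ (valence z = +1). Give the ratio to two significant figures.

log₁₀([out]/[in]) = E·z/(56.8) = 39.3 × 1 / 56.8 = 0.6919
[out]/[in] = 10^(0.6919) = 4.919

4.9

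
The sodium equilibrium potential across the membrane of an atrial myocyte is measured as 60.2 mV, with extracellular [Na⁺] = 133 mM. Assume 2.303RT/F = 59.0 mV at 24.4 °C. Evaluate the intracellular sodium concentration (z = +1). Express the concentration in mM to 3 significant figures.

Nernst: E = (59.0/1) · log₁₀([out]/[in]), so log₁₀([out]/[in]) = 60.2 × 1 / 59.0 = 1.0203.
[out]/[in] = 10^(1.0203) = 10.48.
[in] = 133 / 10.48 = 12.69 mM.

12.7 mM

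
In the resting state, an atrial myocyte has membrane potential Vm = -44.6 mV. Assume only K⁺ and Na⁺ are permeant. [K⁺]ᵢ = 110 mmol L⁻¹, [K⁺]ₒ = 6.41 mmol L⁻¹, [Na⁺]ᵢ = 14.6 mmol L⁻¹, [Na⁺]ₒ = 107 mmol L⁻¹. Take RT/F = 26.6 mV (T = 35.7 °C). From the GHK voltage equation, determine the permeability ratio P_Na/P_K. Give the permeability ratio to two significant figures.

0.14

Let α = P_Na/P_K. GHK: Vm = 26.6·ln[(Kₒ + α·Naₒ)/(Kᵢ + α·Naᵢ)].
e^(Vm/26.6) = e^(-44.6/26.6) = 0.18699
So 0.18699·(Kᵢ + α·Naᵢ) = Kₒ + α·Naₒ → α = (0.18699·110.0 − 6.41) / (107.0 − 0.18699·14.6)
α = (20.57 − 6.41) / (107.0 − 2.73) = 14.16/104.3 = 0.1358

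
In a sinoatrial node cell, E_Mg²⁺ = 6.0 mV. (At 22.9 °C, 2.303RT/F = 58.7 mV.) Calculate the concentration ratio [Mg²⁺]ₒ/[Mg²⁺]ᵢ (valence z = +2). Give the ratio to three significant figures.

log₁₀([out]/[in]) = E·z/(58.7) = 6.0 × 2 / 58.7 = 0.2044
[out]/[in] = 10^(0.2044) = 1.601

1.60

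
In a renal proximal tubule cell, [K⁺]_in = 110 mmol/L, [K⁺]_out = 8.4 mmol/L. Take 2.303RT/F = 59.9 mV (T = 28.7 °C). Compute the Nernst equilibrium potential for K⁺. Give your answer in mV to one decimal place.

E = (59.9/z) · log₁₀([K⁺]_out/[K⁺]_in) with z = +1.
= (59.9/1) · log₁₀(8.4/110) = 59.90 · log₁₀(0.07636)
= 59.90 · (-1.1171) = -66.92 mV

-66.9 mV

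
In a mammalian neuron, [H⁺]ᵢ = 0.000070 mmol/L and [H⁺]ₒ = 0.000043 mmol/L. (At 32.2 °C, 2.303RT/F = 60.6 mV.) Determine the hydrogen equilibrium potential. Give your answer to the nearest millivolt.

E = (60.6/z) · log₁₀([H⁺]_out/[H⁺]_in) with z = +1.
= (60.6/1) · log₁₀(0.000043/0.000070) = 60.60 · log₁₀(0.6143)
= 60.60 · (-0.2116) = -12.82 mV

-13 mV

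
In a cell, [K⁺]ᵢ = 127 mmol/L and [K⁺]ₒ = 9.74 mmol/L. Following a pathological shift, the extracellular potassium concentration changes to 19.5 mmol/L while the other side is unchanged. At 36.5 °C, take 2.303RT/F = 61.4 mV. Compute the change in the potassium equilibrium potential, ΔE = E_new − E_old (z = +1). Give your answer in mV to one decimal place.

E_old = (61.4/1)·log₁₀(9.74/127) = -68.48 mV
E_new = (61.4/1)·log₁₀(19.5/127) = -49.97 mV
ΔE = -49.97 − (-68.48) = 18.51 mV

18.5 mV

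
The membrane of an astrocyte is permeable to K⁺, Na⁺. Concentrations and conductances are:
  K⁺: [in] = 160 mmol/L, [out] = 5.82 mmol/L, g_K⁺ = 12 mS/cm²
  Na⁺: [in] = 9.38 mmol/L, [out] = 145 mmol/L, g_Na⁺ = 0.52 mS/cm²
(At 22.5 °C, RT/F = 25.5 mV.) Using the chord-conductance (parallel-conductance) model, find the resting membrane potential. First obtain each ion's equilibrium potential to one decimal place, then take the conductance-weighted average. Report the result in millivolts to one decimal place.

-78.1 mV

E_K⁺ = (25.5/1)·ln(5.82/160) = -84.5 mV
E_Na⁺ = (25.5/1)·ln(145/9.38) = 69.8 mV
Vm = (Σ gᵢEᵢ)/(Σ gᵢ) = (12·-84.5 + 0.52·69.8) / (12 + 0.52)
= -977.70 / 12.52 = -78.09 mV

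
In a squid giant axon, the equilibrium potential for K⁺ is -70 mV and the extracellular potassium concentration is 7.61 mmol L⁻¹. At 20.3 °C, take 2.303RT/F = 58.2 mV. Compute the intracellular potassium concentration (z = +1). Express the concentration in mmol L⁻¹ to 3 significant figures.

Nernst: E = (58.2/1) · log₁₀([out]/[in]), so log₁₀([out]/[in]) = -70.0 × 1 / 58.2 = -1.2027.
[out]/[in] = 10^(-1.2027) = 0.0627.
[in] = 7.61 / 0.0627 = 121.4 mmol L⁻¹.

121 mmol L⁻¹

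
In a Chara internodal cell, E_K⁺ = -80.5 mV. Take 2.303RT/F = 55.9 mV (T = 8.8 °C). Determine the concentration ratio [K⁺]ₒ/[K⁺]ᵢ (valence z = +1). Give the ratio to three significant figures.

0.0363

log₁₀([out]/[in]) = E·z/(55.9) = -80.5 × 1 / 55.9 = -1.4401
[out]/[in] = 10^(-1.4401) = 0.0363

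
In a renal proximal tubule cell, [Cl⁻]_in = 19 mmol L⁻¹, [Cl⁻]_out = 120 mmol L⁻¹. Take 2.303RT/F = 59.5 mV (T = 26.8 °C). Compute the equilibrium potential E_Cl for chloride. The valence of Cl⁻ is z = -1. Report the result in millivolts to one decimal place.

-47.6 mV

E = (59.5/z) · log₁₀([Cl⁻]_out/[Cl⁻]_in) with z = -1.
For an anion, dividing by z = -1 reverses the sign.
= (59.5/-1) · log₁₀(120/19) = -59.50 · log₁₀(6.316)
= -59.50 · (0.8004) = -47.63 mV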